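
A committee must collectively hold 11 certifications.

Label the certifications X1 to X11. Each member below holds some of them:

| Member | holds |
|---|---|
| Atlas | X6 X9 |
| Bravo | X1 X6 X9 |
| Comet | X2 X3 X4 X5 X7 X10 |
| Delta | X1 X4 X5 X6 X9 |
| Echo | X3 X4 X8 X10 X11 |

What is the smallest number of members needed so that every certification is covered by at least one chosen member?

Take {Comet, Delta, Echo}. Their union is {X1, X2, X3, X4, X5, X6, X7, X8, X9, X10, X11}, which is all 11 certifications.
Only Comet contains X2, so Comet is forced; the remaining 5 certifications need at least 2 more members (each remaining member adds at most 3) — so at least 3 members are needed, and 3 is optimal.

3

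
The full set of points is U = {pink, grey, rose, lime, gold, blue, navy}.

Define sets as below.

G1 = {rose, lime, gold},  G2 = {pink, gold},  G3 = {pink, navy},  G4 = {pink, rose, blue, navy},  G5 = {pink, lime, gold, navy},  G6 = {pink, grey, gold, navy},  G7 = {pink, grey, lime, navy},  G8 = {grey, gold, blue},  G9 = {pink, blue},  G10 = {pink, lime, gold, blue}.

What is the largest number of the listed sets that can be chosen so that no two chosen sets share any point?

G3, G8 are pairwise disjoint (G3={pink,navy}; G8={grey,gold,blue}).
Every remaining set overlaps one of these, and no 3 of the listed sets are pairwise disjoint, so 2 is the maximum.

2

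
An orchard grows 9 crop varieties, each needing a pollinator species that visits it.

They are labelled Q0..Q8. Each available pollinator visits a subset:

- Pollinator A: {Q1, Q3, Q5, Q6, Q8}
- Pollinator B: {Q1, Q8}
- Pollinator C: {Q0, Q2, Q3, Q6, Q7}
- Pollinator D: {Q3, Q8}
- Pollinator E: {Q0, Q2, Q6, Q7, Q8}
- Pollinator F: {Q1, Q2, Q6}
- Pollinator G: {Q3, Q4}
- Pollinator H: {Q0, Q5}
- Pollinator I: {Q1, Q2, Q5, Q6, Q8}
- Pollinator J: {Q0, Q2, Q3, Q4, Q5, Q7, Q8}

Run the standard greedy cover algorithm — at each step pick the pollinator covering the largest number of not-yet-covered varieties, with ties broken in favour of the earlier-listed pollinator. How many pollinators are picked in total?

Greedy: pick J (covers 7 new) → pick A (covers 2 new). Total picks: 2.

2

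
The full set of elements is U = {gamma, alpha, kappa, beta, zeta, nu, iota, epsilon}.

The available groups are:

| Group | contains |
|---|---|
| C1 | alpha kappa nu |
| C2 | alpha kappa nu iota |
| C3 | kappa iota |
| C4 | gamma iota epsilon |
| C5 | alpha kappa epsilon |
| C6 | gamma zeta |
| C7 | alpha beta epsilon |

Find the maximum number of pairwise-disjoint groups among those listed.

3

C3, C6, C7 are pairwise disjoint (C3={kappa,iota}; C6={gamma,zeta}; C7={alpha,beta,epsilon}).
Every remaining group overlaps one of these, and no 4 of the listed groups are pairwise disjoint, so 3 is the maximum.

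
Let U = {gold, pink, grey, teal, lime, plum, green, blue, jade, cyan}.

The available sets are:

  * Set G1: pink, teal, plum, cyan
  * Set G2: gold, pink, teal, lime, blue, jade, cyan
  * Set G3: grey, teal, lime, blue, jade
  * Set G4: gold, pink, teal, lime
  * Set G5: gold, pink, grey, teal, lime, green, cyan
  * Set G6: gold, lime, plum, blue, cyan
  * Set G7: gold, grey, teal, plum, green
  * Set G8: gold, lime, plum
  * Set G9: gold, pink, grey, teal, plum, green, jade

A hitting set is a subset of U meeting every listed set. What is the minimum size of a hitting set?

Take H = {gold, teal}. Each listed set contains at least one of these, so H is a hitting set of size 2.
No single point lies in every set, so at least 2 are needed and 2 is optimal.

2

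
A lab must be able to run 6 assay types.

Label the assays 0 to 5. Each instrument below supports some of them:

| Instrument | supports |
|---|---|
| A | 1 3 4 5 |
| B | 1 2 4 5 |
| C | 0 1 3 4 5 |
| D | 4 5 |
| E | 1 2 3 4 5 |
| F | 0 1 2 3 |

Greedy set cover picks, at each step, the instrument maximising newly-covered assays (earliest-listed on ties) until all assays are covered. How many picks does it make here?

Greedy: pick C (covers 5 new) → pick B (covers 1 new). Total picks: 2.

2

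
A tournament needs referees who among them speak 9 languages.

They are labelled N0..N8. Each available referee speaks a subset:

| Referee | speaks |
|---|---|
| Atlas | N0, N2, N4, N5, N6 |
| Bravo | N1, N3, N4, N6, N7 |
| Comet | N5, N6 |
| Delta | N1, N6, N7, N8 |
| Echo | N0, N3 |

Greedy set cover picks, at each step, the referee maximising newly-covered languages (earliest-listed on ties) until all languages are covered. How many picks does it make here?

3

Greedy: pick Atlas (covers 5 new) → pick Bravo (covers 3 new) → pick Delta (covers 1 new). Total picks: 3.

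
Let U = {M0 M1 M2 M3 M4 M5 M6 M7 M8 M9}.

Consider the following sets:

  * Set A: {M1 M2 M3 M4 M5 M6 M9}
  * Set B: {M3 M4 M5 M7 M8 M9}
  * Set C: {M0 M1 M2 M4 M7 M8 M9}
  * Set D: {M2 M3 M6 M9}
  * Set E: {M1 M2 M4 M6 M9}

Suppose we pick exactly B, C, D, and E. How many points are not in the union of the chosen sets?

Union of B, C, D, E = {M0, M1, M2, M3, M4, M5, M6, M7, M8, M9} — that's every point, so 0 are uncovered.

0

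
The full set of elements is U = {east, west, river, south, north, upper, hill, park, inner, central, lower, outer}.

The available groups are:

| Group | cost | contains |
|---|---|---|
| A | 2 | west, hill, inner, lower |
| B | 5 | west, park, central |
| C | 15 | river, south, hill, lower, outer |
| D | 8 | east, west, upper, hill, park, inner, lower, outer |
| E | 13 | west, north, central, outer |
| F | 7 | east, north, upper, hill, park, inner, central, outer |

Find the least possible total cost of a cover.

A, C, F together cover every element (A ∪ C ∪ F = {east, west, river, south, north, upper, hill, park, inner, central, lower, outer}); total cost 2 + 15 + 7 = 24.
No covering selection has total cost below 24.

24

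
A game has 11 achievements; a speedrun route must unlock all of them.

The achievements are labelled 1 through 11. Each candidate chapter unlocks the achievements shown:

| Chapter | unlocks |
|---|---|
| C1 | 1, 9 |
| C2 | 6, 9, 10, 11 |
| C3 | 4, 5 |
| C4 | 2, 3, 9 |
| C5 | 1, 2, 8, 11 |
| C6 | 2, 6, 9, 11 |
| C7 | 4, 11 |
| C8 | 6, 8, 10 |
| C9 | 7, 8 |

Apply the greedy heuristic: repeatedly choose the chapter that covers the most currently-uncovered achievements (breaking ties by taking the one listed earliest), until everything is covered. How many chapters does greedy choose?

Greedy: pick C2 (covers 4 new) → pick C5 (covers 3 new) → pick C3 (covers 2 new) → pick C4 (covers 1 new) → pick C9 (covers 1 new). Total picks: 5.

5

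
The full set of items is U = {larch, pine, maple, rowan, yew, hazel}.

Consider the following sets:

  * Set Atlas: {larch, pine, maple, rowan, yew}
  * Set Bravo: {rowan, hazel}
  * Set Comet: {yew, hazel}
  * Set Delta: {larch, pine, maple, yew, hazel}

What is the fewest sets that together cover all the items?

2

Atlas and Bravo together: Atlas ∪ Bravo = {larch, pine, maple, rowan, yew, hazel} — every item is covered.
No single set has all 6 items (the largest, Atlas, has 5), so 2 is optimal.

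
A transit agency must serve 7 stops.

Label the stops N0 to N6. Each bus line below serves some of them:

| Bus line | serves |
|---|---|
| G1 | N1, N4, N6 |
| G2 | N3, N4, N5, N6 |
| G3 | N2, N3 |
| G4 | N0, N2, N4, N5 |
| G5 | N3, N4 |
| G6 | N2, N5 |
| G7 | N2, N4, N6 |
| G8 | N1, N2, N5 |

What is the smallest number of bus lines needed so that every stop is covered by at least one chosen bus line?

3

G2 and G4 and G8 together: G2 ∪ G4 ∪ G8 = {N0, N1, N2, N3, N4, N5, N6} — every stop is covered.
Only G4 contains N0, so G4 is forced; the remaining 3 stops need at least 2 more bus lines (each remaining bus line adds at most 2) — so at least 3 bus lines are needed, and 3 is optimal.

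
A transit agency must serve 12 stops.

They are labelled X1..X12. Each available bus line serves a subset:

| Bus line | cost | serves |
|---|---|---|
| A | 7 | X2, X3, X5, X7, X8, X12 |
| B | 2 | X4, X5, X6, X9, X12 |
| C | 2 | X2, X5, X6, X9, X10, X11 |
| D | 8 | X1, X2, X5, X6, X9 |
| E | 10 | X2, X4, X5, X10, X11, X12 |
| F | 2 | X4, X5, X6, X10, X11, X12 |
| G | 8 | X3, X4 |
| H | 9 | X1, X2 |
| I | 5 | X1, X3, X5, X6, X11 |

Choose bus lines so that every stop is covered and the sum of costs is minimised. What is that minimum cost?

16

A, B, F, I together cover every stop (A ∪ B ∪ F ∪ I = {X1, X2, X3, X4, X5, X6, X7, X8, X9, X10, X11, X12}); total cost 7 + 2 + 2 + 5 = 16.
No covering selection has total cost below 16.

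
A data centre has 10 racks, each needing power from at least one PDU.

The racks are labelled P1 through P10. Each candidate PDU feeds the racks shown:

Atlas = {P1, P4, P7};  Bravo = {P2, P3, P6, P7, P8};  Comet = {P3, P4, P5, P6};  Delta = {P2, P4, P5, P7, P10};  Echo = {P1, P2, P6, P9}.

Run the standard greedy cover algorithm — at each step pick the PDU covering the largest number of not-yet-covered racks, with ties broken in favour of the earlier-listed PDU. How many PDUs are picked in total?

Greedy: pick Bravo (covers 5 new) → pick Delta (covers 3 new) → pick Echo (covers 2 new). Total picks: 3.

3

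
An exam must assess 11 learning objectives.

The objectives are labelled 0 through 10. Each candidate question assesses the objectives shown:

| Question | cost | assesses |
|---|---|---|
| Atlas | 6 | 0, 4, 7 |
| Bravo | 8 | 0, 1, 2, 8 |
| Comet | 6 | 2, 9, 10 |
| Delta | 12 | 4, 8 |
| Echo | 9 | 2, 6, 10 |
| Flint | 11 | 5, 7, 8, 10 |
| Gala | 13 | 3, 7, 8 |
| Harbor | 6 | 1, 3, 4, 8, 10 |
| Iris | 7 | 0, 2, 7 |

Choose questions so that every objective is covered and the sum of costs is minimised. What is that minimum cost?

Atlas, Comet, Echo, Flint, Harbor together cover every objective (Atlas ∪ Comet ∪ Echo ∪ Flint ∪ Harbor = {0, 1, 2, 3, 4, 5, 6, 7, 8, 9, 10}); total cost 6 + 6 + 9 + 11 + 6 = 38.
The greedy pick Harbor, Iris, Comet, Echo, Flint costs 39; no covering selection beats 38.

38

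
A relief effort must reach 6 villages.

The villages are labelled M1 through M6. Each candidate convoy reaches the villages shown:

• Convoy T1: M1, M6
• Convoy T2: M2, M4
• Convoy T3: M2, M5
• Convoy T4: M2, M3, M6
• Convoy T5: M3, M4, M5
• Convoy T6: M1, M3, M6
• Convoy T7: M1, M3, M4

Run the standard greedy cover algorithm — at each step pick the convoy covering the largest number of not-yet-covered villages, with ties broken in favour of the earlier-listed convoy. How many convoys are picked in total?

3

Greedy: pick T4 (covers 3 new) → pick T5 (covers 2 new) → pick T1 (covers 1 new). Total picks: 3.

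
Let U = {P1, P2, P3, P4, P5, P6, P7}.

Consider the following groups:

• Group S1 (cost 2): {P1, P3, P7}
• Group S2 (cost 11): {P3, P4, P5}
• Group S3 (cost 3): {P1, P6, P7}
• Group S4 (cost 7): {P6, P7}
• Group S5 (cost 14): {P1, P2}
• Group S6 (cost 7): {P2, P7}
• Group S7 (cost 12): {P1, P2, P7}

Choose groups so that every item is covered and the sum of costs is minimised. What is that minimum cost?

S2, S3, S6 together cover every item (S2 ∪ S3 ∪ S6 = {P1, P2, P3, P4, P5, P6, P7}); total cost 11 + 3 + 7 = 21.
The greedy pick S1, S3, S2, S6 costs 23; no covering selection beats 21.

21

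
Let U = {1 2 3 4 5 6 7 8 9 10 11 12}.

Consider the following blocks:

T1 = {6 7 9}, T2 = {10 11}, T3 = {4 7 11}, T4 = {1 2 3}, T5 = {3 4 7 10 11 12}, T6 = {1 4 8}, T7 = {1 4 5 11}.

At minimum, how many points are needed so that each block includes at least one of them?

3

Take H = {1, 7, 11}. Each listed block contains at least one of these, so H is a hitting set of size 3.
The blocks T1, T2, T6 are pairwise disjoint, so any hitting set needs a separate point for each — at least 3. Hence 3 is optimal.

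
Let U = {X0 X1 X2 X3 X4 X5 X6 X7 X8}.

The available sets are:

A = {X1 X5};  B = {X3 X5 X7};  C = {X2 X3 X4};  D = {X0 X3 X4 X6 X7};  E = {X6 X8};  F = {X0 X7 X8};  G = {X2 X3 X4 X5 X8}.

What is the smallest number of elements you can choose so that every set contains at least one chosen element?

3

H = {X4, X5, X8} meets every set (each contains at least one member of H), and |H| = 3.
The sets A, C, F are pairwise disjoint, so any hitting set needs a separate element for each — at least 3. Hence 3 is optimal.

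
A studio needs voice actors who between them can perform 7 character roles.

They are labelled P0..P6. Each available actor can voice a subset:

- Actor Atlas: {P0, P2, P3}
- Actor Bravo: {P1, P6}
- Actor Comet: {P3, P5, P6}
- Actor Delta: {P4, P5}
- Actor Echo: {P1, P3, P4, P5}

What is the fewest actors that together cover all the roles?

3

Take {Atlas, Bravo, Delta}. Their union is {P0, P1, P2, P3, P4, P5, P6}, which is all 7 roles.
Only Atlas contains P0, so Atlas is forced; the remaining 4 roles need at least 2 more actors (each remaining actor adds at most 3) — so at least 3 actors are needed, and 3 is optimal.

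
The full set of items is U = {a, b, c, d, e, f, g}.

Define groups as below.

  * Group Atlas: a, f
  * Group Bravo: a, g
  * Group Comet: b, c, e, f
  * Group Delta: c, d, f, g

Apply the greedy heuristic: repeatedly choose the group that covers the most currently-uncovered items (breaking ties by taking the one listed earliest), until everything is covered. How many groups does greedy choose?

3

Greedy: pick Comet (covers 4 new) → pick Bravo (covers 2 new) → pick Delta (covers 1 new). Total picks: 3.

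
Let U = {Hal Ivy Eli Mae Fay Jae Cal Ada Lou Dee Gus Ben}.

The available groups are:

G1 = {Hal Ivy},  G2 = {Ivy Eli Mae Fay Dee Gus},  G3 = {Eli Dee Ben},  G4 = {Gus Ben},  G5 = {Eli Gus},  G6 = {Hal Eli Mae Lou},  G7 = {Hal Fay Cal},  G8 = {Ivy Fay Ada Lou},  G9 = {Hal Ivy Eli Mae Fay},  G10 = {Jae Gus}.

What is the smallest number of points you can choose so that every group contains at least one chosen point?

4

H = {Hal, Ivy, Eli, Gus} meets every group (each contains at least one member of H), and |H| = 4.
No choice of 3 points meets every group, so 4 is the minimum.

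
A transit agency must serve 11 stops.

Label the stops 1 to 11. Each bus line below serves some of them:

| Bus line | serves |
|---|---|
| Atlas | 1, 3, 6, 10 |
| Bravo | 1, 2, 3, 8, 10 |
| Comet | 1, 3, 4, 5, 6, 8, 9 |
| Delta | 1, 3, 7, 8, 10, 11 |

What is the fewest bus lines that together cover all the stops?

Bravo and Comet and Delta together: Bravo ∪ Comet ∪ Delta = {1, 2, 3, 4, 5, 6, 7, 8, 9, 10, 11} — every stop is covered.
Only Bravo contains 2, so Bravo is forced; the remaining 6 stops need at least 2 more bus lines (each remaining bus line adds at most 4) — so at least 3 bus lines are needed, and 3 is optimal.

3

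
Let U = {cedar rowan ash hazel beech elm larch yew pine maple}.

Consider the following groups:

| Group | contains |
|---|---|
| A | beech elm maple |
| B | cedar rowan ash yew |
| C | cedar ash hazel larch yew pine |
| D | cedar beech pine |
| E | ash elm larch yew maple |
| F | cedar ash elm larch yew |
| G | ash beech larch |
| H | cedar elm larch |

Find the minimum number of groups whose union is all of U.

3

Take {A, B, C}. Their union is {cedar, rowan, ash, hazel, beech, elm, larch, yew, pine, maple}, which is all 10 points.
Only B contains rowan, so B is forced; the remaining 6 points need at least 2 more groups (each remaining group adds at most 3) — so at least 3 groups are needed, and 3 is optimal.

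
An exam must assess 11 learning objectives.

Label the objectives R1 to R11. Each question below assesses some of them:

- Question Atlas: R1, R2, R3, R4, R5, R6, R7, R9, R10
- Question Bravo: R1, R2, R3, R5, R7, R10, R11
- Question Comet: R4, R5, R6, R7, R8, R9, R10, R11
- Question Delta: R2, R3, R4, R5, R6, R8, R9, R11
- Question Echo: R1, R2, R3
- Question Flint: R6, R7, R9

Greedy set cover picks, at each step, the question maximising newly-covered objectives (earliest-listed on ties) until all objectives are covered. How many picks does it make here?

Greedy: pick Atlas (covers 9 new) → pick Comet (covers 2 new). Total picks: 2.

2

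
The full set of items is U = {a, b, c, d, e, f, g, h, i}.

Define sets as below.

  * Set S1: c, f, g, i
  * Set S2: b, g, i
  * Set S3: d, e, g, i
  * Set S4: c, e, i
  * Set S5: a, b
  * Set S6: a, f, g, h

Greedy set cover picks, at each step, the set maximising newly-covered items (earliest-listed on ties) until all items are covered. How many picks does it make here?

4

Greedy: pick S1 (covers 4 new) → pick S3 (covers 2 new) → pick S5 (covers 2 new) → pick S6 (covers 1 new). Total picks: 4.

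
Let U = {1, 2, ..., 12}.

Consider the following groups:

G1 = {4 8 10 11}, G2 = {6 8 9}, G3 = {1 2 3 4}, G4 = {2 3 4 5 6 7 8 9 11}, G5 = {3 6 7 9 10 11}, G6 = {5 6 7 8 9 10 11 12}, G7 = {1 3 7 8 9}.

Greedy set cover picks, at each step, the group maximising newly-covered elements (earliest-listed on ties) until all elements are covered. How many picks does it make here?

3

Greedy: pick G4 (covers 9 new) → pick G6 (covers 2 new) → pick G3 (covers 1 new). Total picks: 3.
(The true minimum cover uses only 2 groups, so greedy is not optimal here.)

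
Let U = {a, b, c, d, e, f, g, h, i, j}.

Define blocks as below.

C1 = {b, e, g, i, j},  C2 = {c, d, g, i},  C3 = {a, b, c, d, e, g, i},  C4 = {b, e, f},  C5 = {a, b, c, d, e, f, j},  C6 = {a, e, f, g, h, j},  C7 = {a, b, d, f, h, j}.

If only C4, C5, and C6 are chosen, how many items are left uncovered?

1

Union of C4, C5, C6 = {a, b, c, d, e, f, g, h, j}.
Not covered: i — 1 item.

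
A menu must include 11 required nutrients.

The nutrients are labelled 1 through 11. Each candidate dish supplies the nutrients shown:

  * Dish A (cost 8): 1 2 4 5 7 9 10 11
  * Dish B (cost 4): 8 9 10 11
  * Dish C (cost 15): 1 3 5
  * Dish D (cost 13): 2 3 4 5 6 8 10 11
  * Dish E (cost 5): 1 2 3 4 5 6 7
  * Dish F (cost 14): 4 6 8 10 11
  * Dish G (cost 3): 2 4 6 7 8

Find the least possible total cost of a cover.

9

B, E together cover every nutrient (B ∪ E = {1, 2, 3, 4, 5, 6, 7, 8, 9, 10, 11}); total cost 4 + 5 = 9.
The greedy pick G, B, E costs 12; no covering selection beats 9.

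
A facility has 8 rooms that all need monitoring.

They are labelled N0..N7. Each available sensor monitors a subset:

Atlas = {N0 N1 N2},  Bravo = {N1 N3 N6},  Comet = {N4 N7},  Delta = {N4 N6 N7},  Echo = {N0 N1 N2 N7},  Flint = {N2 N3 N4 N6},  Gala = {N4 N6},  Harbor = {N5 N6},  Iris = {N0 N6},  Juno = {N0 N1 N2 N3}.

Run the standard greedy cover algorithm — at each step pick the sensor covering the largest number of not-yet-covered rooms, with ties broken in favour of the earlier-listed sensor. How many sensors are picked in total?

3

Greedy: pick Echo (covers 4 new) → pick Flint (covers 3 new) → pick Harbor (covers 1 new). Total picks: 3.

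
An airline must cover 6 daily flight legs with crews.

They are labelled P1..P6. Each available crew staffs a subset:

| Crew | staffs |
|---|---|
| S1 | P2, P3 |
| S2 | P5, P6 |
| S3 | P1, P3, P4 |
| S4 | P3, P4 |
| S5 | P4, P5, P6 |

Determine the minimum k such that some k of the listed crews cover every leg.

3

S1 and S2 and S3 together: S1 ∪ S2 ∪ S3 = {P1, P2, P3, P4, P5, P6} — every leg is covered.
Only S3 contains P1, so S3 is forced; the remaining 3 legs need at least 2 more crews (each remaining crew adds at most 2) — so at least 3 crews are needed, and 3 is optimal.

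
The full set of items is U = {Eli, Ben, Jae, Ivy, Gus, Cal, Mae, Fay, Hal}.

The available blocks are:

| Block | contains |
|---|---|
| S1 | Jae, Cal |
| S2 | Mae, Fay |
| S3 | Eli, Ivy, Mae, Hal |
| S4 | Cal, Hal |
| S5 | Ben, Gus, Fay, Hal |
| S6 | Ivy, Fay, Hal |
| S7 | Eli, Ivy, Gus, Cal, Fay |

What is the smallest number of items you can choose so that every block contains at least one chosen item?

3

The 3 items {Cal, Fay, Hal} hit every block.
No choice of 2 items meets every block, so 3 is the minimum.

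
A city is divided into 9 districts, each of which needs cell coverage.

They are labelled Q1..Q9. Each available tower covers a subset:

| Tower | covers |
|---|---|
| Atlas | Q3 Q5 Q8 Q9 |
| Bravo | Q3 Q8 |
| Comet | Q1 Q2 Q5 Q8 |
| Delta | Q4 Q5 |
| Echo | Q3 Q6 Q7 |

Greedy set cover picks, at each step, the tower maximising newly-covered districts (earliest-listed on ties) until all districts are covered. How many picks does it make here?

Greedy: pick Atlas (covers 4 new) → pick Comet (covers 2 new) → pick Echo (covers 2 new) → pick Delta (covers 1 new). Total picks: 4.

4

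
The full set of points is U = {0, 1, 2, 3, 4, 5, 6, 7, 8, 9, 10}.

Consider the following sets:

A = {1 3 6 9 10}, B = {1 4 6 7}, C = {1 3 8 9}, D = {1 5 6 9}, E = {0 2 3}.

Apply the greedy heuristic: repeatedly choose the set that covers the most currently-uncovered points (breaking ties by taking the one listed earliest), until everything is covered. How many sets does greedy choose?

5

Greedy: pick A (covers 5 new) → pick B (covers 2 new) → pick E (covers 2 new) → pick C (covers 1 new) → pick D (covers 1 new). Total picks: 5.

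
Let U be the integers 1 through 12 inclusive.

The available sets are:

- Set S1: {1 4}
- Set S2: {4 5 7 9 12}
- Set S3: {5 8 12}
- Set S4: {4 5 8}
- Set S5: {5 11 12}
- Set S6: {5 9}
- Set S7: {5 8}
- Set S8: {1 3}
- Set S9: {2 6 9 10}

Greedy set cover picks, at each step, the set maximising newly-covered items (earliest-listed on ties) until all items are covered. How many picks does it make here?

5

Greedy: pick S2 (covers 5 new) → pick S9 (covers 3 new) → pick S8 (covers 2 new) → pick S3 (covers 1 new) → pick S5 (covers 1 new). Total picks: 5.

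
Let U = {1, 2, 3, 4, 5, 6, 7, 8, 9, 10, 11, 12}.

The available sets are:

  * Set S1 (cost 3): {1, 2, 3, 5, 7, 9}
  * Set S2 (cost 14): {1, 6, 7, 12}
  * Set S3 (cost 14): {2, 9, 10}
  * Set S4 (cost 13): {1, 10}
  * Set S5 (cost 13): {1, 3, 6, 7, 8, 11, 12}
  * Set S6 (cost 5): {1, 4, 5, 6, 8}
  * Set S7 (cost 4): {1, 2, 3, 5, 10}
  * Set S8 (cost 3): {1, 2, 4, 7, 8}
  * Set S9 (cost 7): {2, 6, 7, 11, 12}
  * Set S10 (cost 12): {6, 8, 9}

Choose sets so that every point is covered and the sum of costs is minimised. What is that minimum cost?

17

S1, S7, S8, S9 together cover every point (S1 ∪ S7 ∪ S8 ∪ S9 = {1, 2, 3, 4, 5, 6, 7, 8, 9, 10, 11, 12}); total cost 3 + 4 + 3 + 7 = 17.
No covering selection has total cost below 17.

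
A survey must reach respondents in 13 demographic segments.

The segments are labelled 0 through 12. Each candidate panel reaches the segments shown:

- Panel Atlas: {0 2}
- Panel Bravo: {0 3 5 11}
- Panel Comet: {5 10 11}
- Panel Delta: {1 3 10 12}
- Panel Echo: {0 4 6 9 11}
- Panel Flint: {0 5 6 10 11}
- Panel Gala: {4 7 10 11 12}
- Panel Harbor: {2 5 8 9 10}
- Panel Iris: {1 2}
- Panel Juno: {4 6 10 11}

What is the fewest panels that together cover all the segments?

4

Delta and Echo and Gala and Harbor together: Delta ∪ Echo ∪ Gala ∪ Harbor = {0, 1, 2, 3, 4, 5, 6, 7, 8, 9, 10, 11, 12} — every segment is covered.
No 3 of the 10 panels cover everything (all 120 combinations miss at least one segment), so 4 is optimal.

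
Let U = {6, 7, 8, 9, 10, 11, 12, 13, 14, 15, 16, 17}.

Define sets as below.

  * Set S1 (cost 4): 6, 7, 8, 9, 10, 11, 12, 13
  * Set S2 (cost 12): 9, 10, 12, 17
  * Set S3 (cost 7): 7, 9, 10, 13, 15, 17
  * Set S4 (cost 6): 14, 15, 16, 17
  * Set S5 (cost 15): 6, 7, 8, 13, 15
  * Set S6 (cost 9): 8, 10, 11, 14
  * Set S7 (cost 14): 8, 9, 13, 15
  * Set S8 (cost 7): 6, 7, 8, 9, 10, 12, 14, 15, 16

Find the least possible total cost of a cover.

10

S1, S4 together cover every point (S1 ∪ S4 = {6, 7, 8, 9, 10, 11, 12, 13, 14, 15, 16, 17}); total cost 4 + 6 = 10.
No covering selection has total cost below 10.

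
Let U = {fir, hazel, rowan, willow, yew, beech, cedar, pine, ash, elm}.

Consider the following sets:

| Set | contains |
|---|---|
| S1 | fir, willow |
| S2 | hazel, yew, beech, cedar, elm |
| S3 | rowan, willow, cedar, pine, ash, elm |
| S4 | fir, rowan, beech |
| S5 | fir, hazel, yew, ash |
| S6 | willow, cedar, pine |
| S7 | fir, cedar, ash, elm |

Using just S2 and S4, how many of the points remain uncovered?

Union of S2, S4 = {fir, hazel, rowan, yew, beech, cedar, elm}.
Not covered: willow, pine, ash — 3 points.

3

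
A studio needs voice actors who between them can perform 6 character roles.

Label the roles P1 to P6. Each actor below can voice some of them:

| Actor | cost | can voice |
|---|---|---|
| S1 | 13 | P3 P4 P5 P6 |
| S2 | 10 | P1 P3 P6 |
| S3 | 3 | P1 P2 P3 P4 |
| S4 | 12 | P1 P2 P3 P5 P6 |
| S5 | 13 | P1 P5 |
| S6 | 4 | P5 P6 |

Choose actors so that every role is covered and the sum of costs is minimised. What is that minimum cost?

7

S3, S6 together cover every role (S3 ∪ S6 = {P1, P2, P3, P4, P5, P6}); total cost 3 + 4 = 7.
No covering selection has total cost below 7.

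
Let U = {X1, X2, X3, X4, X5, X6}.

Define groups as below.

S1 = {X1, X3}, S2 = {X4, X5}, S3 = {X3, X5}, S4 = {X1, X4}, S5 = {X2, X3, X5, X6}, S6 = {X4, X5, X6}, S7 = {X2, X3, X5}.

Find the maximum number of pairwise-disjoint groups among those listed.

2

S4, S5 are pairwise disjoint (S4={X1,X4}; S5={X2,X3,X5,X6}).
Every remaining group overlaps one of these, and no 3 of the listed groups are pairwise disjoint, so 2 is the maximum.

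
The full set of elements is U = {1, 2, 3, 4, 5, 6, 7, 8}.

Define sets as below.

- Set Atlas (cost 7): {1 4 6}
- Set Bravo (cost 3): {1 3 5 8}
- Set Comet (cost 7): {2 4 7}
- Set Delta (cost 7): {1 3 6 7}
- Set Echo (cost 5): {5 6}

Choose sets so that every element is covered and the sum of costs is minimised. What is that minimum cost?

15

Bravo, Comet, Echo together cover every element (Bravo ∪ Comet ∪ Echo = {1, 2, 3, 4, 5, 6, 7, 8}); total cost 3 + 7 + 5 = 15.
No covering selection has total cost below 15.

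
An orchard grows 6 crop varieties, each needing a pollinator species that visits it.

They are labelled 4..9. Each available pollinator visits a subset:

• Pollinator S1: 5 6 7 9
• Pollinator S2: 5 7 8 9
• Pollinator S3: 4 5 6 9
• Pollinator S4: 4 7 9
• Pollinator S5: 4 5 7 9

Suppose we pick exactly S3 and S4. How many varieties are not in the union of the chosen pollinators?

1

Union of S3, S4 = {4, 5, 6, 7, 9}.
Not covered: 8 — 1 variety.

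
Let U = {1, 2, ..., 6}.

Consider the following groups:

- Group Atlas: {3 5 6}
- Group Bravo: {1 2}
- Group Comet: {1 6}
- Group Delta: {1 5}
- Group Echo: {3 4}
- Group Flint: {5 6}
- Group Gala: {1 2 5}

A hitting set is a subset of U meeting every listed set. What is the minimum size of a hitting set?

3

H = {1, 4, 6} meets every group (each contains at least one member of H), and |H| = 3.
The groups Bravo, Echo, Flint are pairwise disjoint, so any hitting set needs a separate element for each — at least 3. Hence 3 is optimal.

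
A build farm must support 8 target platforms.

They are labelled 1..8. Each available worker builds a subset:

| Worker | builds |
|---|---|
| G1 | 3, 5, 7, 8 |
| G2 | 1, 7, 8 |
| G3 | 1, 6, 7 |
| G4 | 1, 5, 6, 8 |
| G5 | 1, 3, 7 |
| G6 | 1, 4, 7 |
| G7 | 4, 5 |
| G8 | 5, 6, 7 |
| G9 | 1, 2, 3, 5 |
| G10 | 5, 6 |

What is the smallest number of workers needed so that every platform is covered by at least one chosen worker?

Take {G4, G6, G9}. Their union is {1, 2, 3, 4, 5, 6, 7, 8}, which is all 8 platforms.
Only G9 contains 2, so G9 is forced; the remaining 4 platforms need at least 2 more workers (each remaining worker adds at most 2) — so at least 3 workers are needed, and 3 is optimal.

3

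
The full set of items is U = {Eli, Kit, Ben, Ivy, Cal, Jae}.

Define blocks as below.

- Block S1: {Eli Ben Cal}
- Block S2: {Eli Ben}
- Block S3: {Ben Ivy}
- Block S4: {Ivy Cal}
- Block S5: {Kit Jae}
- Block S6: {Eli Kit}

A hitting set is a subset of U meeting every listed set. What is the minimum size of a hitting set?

The 3 items {Kit, Ben, Ivy} hit every block.
The blocks S2, S4, S5 are pairwise disjoint, so any hitting set needs a separate item for each — at least 3. Hence 3 is optimal.

3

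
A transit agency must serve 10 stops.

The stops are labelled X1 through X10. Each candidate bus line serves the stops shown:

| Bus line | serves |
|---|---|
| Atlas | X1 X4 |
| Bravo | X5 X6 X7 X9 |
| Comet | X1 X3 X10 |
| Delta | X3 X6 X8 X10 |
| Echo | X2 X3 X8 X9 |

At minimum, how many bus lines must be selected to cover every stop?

4

Take {Atlas, Bravo, Delta, Echo}. Their union is {X1, X2, X3, X4, X5, X6, X7, X8, X9, X10}, which is all 10 stops.
No 3 of the 5 bus lines cover everything (all 10 combinations miss at least one stop), so 4 is optimal.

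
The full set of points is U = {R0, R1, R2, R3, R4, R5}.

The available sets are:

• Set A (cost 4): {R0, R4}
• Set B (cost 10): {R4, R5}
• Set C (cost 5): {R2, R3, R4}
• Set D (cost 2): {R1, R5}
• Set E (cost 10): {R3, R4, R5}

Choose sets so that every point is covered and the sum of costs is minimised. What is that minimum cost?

A, C, D together cover every point (A ∪ C ∪ D = {R0, R1, R2, R3, R4, R5}); total cost 4 + 5 + 2 = 11.
No covering selection has total cost below 11.

11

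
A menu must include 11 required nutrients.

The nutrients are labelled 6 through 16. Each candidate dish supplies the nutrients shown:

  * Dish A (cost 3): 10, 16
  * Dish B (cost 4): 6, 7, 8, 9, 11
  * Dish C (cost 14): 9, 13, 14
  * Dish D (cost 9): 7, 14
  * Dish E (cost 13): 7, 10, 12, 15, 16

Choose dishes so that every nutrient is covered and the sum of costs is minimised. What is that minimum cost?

31

B, C, E together cover every nutrient (B ∪ C ∪ E = {6, 7, 8, 9, 10, 11, 12, 13, 14, 15, 16}); total cost 4 + 14 + 13 = 31.
The greedy pick B, A, E, C costs 34; no covering selection beats 31.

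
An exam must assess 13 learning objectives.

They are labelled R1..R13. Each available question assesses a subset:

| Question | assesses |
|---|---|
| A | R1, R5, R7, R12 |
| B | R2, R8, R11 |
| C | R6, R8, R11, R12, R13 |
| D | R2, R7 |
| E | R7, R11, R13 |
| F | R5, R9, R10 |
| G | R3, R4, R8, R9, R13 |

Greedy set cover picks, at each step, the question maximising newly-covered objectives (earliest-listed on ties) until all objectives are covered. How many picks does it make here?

5

Greedy: pick C (covers 5 new) → pick A (covers 3 new) → pick G (covers 3 new) → pick B (covers 1 new) → pick F (covers 1 new). Total picks: 5.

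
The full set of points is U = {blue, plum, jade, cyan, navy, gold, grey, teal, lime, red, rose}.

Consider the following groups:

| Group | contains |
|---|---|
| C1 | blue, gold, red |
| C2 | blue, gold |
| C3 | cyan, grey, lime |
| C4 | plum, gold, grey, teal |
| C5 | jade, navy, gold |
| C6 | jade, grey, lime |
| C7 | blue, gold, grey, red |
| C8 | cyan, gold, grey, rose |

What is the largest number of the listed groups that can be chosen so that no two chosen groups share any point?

C3, C5 are pairwise disjoint (C3={cyan,grey,lime}; C5={jade,navy,gold}).
Every remaining group overlaps one of these, and no 3 of the listed groups are pairwise disjoint, so 2 is the maximum.

2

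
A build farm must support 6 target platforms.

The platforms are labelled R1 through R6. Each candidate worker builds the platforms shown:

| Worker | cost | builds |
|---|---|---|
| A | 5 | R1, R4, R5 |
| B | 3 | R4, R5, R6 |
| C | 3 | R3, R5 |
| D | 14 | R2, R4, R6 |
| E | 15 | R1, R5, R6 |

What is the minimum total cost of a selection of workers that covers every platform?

22

A, C, D together cover every platform (A ∪ C ∪ D = {R1, R2, R3, R4, R5, R6}); total cost 5 + 3 + 14 = 22.
The greedy pick B, C, A, D costs 25; no covering selection beats 22.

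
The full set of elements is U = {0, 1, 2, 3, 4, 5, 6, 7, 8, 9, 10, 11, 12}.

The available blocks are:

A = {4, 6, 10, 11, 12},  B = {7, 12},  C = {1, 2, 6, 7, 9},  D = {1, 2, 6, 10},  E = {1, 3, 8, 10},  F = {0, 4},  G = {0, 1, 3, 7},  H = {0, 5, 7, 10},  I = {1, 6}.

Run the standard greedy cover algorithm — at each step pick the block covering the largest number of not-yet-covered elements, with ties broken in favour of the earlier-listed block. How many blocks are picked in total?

4

Greedy: pick A (covers 5 new) → pick C (covers 4 new) → pick E (covers 2 new) → pick H (covers 2 new). Total picks: 4.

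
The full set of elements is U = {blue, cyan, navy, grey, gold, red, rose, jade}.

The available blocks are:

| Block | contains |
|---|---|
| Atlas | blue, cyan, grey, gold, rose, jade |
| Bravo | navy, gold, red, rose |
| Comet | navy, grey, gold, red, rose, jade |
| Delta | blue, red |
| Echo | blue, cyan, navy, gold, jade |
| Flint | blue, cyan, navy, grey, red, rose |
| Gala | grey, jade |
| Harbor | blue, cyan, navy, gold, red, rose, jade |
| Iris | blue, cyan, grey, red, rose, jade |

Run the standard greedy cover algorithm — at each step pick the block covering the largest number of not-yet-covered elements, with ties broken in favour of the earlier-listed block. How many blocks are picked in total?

Greedy: pick Harbor (covers 7 new) → pick Atlas (covers 1 new). Total picks: 2.

2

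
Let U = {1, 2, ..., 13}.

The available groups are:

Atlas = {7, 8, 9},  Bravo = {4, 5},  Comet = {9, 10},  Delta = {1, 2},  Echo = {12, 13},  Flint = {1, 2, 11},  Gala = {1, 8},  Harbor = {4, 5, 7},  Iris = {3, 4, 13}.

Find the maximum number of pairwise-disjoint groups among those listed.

4

Comet, Delta, Echo, Harbor are pairwise disjoint (Comet={9,10}; Delta={1,2}; Echo={12,13}; Harbor={4,5,7}).
Every remaining group overlaps one of these, and no 5 of the listed groups are pairwise disjoint, so 4 is the maximum.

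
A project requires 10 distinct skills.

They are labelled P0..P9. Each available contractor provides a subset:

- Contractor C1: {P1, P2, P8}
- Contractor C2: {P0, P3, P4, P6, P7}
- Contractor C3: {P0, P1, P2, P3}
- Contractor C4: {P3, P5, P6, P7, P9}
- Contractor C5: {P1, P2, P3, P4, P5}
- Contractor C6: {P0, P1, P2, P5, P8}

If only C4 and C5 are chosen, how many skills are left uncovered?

Union of C4, C5 = {P1, P2, P3, P4, P5, P6, P7, P9}.
Not covered: P0, P8 — 2 skills.

2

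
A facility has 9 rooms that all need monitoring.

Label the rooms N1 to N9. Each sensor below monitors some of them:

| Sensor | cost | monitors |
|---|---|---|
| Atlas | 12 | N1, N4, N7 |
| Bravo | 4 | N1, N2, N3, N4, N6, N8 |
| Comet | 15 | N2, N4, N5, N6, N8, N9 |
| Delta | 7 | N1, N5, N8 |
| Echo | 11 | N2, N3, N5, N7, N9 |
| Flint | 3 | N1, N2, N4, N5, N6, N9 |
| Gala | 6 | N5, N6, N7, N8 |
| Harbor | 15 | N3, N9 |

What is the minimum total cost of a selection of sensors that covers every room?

13

Bravo, Flint, Gala together cover every room (Bravo ∪ Flint ∪ Gala = {N1, N2, N3, N4, N5, N6, N7, N8, N9}); total cost 4 + 3 + 6 = 13.
No covering selection has total cost below 13.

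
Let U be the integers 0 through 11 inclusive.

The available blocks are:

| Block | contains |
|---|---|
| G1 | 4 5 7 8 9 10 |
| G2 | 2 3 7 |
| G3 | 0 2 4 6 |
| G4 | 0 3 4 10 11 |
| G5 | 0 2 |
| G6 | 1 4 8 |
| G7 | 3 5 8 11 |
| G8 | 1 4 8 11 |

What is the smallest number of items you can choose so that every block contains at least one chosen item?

3

Take H = {2, 8, 10}. Each listed block contains at least one of these, so H is a hitting set of size 3.
No choice of 2 items meets every block, so 3 is the minimum.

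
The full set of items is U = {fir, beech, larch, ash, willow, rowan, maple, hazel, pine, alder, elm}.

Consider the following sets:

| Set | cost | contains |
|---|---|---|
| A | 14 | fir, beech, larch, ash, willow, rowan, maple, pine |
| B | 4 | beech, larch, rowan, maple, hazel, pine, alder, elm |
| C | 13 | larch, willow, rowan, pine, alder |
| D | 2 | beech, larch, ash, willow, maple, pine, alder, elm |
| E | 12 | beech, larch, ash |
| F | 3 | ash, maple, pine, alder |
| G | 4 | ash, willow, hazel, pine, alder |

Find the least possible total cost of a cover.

18

A, B together cover every item (A ∪ B = {fir, beech, larch, ash, willow, rowan, maple, hazel, pine, alder, elm}); total cost 14 + 4 = 18.
The greedy pick D, B, A costs 20; no covering selection beats 18.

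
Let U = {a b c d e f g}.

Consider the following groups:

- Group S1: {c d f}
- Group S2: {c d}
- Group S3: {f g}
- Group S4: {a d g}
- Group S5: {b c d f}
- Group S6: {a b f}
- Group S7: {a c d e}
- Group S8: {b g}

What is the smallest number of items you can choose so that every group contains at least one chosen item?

Take H = {a, d, g}. Each listed group contains at least one of these, so H is a hitting set of size 3.
No choice of 2 items meets every group, so 3 is the minimum.

3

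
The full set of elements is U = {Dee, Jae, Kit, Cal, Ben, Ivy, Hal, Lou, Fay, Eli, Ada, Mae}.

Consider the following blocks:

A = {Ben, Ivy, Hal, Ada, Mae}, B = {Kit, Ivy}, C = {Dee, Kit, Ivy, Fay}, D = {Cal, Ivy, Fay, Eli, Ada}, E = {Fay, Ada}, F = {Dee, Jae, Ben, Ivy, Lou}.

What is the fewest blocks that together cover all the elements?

A, B, D, and F cover everything between them: the union {Dee, Jae, Kit, Cal, Ben, Ivy, Hal, Lou, Fay, Eli, Ada, Mae} is all of U.
Only A contains Hal, so A is forced; the remaining 7 elements need at least 3 more blocks (each remaining block adds at most 3) — so at least 4 blocks are needed, and 4 is optimal.

4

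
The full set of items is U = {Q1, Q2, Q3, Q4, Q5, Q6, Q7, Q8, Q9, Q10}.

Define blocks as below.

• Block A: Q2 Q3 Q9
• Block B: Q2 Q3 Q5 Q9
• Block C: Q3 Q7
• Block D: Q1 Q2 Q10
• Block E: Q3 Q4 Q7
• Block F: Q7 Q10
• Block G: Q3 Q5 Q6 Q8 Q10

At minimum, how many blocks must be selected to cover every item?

Take {A, D, E, G}. Their union is {Q1, Q2, Q3, Q4, Q5, Q6, Q7, Q8, Q9, Q10}, which is all 10 items.
Only G contains Q6, so G is forced; the remaining 5 items need at least 3 more blocks (each remaining block adds at most 2) — so at least 4 blocks are needed, and 4 is optimal.

4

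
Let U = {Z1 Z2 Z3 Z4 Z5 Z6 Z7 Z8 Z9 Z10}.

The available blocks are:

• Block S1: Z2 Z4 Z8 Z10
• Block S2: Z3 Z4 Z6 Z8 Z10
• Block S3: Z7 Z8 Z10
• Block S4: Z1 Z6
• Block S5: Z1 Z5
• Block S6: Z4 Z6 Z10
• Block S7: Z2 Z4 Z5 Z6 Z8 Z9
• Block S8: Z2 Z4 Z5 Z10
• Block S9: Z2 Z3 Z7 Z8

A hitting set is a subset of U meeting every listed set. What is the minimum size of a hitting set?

Take H = {Z1, Z4, Z7}. Each listed block contains at least one of these, so H is a hitting set of size 3.
The blocks S5, S6, S9 are pairwise disjoint, so any hitting set needs a separate point for each — at least 3. Hence 3 is optimal.

3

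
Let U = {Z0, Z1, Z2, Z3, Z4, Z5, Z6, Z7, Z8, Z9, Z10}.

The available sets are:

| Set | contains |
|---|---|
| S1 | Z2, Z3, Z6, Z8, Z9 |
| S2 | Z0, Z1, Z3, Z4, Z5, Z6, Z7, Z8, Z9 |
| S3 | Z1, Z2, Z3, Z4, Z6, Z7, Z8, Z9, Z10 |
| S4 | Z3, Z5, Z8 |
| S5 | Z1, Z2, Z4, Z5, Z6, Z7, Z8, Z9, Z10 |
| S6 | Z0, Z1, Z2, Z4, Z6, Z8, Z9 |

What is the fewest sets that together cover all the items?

S2 and S3 cover everything between them: the union {Z0, Z1, Z2, Z3, Z4, Z5, Z6, Z7, Z8, Z9, Z10} is all of U.
No single set has all 11 items (the largest, S2, has 9), so 2 is optimal.

2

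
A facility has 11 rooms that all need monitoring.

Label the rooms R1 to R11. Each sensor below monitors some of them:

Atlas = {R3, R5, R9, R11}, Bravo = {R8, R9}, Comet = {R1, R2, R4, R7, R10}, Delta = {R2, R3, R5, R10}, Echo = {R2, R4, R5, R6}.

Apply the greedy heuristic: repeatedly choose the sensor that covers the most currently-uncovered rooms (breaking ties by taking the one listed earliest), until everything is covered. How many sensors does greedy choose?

4

Greedy: pick Comet (covers 5 new) → pick Atlas (covers 4 new) → pick Bravo (covers 1 new) → pick Echo (covers 1 new). Total picks: 4.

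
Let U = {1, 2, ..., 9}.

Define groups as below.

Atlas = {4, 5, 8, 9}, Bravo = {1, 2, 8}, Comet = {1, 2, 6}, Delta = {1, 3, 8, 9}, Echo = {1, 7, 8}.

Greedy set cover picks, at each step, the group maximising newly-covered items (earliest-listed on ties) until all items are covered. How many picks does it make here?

4

Greedy: pick Atlas (covers 4 new) → pick Comet (covers 3 new) → pick Delta (covers 1 new) → pick Echo (covers 1 new). Total picks: 4.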